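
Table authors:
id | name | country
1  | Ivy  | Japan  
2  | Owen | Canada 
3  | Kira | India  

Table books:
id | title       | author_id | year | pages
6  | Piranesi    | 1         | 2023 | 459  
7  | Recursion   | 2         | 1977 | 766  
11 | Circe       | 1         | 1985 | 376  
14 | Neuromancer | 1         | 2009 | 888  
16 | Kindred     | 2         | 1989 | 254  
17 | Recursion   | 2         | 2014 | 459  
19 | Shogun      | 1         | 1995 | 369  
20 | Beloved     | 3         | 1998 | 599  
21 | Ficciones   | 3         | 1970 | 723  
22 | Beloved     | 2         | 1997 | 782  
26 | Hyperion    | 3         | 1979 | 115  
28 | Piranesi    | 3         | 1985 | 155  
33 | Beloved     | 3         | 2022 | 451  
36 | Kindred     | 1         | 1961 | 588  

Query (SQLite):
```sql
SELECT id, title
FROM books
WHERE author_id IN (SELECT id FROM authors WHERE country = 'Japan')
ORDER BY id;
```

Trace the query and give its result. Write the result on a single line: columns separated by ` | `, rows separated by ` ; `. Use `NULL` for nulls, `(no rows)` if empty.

Inner query: authors.id where country = 'Japan'.
Outer: keep books rows whose author_id is in that set.
Inner query → {1}

6 | Piranesi ; 11 | Circe ; 14 | Neuromancer ; 19 | Shogun ; 36 | Kindred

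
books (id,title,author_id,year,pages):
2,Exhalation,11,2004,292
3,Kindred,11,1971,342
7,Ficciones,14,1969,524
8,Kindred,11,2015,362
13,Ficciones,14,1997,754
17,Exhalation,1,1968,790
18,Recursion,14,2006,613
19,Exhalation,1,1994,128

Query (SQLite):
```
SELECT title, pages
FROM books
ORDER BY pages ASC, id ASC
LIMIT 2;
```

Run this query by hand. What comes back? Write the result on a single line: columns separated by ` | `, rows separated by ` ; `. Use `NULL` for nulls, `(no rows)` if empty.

Exhalation | 128 ; Exhalation | 292

Sort by pages asc, tiebreak id asc: (128, id=19), (292, id=2), (342, id=3), (362, id=8), (524, id=7) …. Take first 2.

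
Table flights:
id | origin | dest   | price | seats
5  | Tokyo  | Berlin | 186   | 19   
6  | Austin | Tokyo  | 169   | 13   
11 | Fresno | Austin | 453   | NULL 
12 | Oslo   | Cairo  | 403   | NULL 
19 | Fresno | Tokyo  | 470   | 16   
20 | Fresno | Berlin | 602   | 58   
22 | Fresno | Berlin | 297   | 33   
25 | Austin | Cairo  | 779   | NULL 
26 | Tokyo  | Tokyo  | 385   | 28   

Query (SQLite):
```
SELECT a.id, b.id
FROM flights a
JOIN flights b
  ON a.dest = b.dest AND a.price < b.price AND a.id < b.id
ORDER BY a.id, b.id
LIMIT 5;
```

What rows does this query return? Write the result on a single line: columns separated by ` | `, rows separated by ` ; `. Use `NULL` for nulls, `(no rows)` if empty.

5 | 20 ; 5 | 22 ; 6 | 19 ; 6 | 26 ; 12 | 25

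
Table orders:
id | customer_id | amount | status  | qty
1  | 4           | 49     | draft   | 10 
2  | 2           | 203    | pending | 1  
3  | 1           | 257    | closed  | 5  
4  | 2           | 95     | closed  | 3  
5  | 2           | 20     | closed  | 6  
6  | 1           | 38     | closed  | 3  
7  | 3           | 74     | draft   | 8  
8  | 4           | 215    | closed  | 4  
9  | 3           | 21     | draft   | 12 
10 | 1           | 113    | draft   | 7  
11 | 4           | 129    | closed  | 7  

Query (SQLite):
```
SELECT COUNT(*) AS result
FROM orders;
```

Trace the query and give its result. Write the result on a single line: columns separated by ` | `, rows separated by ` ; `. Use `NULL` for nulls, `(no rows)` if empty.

All amount values: [49, 203, 257, 95, 20, 38, 74, 215, 21, 113, 129].
COUNT(*) counts rows → 11.

11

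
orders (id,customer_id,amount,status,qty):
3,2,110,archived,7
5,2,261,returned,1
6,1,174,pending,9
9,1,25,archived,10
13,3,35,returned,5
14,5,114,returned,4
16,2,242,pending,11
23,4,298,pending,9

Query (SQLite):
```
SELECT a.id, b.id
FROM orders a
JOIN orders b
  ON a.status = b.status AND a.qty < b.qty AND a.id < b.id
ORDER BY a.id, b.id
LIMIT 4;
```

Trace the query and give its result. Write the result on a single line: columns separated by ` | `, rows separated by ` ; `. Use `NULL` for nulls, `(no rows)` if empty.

3 | 9 ; 5 | 13 ; 5 | 14 ; 6 | 16

Pairs (a,b) with same status, a.qty < b.qty, a.id < b.id.
status groups: archived:{3,9} pending:{6,16,23} returned:{5,13,14}
Ordered by (a.id, b.id); first 4.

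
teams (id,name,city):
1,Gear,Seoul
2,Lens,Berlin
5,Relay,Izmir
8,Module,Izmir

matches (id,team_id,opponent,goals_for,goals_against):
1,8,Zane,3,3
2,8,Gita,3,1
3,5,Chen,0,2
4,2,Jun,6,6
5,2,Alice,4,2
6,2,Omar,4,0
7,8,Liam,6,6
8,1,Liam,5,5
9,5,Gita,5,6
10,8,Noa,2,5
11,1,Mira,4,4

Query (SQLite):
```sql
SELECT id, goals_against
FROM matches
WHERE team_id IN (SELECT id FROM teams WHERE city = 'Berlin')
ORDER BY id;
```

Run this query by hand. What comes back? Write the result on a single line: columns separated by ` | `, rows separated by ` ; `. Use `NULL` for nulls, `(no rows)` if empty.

Inner query: teams.id where city = 'Berlin'.
Outer: keep matches rows whose team_id is in that set.
Inner query → {2}

4 | 6 ; 5 | 2 ; 6 | 0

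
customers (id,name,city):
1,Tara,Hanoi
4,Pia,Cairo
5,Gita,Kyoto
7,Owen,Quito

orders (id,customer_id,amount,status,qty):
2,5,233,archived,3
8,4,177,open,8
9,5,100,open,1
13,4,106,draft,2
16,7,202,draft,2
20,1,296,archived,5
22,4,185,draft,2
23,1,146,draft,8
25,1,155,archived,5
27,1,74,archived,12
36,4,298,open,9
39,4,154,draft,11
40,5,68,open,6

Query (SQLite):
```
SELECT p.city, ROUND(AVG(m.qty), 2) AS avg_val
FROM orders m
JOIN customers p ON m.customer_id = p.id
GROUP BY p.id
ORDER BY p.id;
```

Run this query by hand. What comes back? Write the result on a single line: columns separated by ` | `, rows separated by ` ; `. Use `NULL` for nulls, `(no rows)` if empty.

Hanoi | 7.5 ; Cairo | 6.4 ; Kyoto | 3.33 ; Quito | 2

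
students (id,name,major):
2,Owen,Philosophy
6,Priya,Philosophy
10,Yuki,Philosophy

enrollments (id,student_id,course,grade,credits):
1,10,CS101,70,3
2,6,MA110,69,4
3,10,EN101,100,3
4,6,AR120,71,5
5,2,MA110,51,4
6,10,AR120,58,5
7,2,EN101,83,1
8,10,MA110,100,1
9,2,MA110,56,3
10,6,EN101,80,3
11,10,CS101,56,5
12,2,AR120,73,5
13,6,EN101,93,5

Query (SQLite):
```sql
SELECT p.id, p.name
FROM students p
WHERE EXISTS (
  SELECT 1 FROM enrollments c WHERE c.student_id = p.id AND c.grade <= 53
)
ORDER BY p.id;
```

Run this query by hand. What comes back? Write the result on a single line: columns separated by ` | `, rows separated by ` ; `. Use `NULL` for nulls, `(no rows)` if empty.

2 | Owen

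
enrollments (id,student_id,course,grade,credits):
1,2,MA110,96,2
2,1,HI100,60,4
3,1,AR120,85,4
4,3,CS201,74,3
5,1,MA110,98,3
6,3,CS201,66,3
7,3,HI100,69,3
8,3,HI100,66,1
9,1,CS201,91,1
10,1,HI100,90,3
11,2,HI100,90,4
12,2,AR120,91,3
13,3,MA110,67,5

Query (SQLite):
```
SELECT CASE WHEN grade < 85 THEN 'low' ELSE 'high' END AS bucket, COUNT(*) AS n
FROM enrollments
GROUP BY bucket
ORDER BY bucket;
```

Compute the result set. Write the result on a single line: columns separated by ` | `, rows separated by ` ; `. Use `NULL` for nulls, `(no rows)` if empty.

high | 7 ; low | 6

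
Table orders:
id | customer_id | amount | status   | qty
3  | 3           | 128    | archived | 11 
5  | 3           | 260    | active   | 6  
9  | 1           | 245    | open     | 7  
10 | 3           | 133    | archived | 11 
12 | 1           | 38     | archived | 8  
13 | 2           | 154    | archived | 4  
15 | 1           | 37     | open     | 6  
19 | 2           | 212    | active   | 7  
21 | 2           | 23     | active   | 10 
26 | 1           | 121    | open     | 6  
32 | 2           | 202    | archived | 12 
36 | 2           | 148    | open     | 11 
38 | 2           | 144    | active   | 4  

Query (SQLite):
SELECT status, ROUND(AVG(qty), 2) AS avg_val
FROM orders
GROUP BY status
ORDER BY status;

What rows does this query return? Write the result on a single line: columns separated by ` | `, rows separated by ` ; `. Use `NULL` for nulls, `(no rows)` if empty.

active | 6.75 ; archived | 9.2 ; open | 7.5

Partition orders by status; compute ROUND(AVG(qty), 2) within each group.
  active: ids {5, 19, 21, 38} → ROUND(AVG(qty), 2)=6.75
  archived: ids {3, 10, 12, 13, 32} → ROUND(AVG(qty), 2)=9.2
  open: ids {9, 15, 26, 36} → ROUND(AVG(qty), 2)=7.5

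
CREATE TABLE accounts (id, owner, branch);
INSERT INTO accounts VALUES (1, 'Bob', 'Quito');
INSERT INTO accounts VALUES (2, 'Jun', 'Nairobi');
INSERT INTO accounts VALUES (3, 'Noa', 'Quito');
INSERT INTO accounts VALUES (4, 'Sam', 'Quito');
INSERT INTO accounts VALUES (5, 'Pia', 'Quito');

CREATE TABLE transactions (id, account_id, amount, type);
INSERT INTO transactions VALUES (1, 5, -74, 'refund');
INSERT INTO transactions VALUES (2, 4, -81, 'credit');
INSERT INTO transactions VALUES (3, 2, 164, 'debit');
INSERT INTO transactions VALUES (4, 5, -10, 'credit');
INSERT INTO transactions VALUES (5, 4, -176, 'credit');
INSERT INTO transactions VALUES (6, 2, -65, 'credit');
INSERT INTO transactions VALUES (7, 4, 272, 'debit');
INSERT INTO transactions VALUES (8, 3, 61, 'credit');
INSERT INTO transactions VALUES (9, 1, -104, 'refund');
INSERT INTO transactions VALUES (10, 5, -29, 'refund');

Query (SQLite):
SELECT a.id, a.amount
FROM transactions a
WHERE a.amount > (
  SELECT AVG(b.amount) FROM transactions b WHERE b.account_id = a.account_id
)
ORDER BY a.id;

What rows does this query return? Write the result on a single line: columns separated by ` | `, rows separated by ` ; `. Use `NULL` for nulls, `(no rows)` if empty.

3 | 164 ; 4 | -10 ; 7 | 272 ; 10 | -29

For each transactions row a, compute AVG(amount) over rows sharing a.account_id.
Keep row a if a.amount > that per-group AVG.
  account_id=1: AVG(amount) = -104.0
  account_id=2: AVG(amount) = 49.5
  account_id=3: AVG(amount) = 61.0
  account_id=4: AVG(amount) = 5.0
  account_id=5: AVG(amount) = -37.666667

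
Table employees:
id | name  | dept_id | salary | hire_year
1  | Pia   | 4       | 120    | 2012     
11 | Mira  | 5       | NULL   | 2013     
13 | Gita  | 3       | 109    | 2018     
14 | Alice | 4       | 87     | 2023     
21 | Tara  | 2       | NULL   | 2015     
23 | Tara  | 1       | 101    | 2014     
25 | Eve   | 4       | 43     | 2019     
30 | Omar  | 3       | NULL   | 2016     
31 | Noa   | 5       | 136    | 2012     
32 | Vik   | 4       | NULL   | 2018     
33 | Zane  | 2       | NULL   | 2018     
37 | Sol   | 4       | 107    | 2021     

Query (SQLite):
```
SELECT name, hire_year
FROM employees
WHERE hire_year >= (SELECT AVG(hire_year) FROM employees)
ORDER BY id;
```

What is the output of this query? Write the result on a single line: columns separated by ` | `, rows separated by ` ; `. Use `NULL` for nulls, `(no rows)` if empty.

Scalar subquery: AVG(hire_year) over all employees rows = 2016.583333 (≈; comparison uses full precision).
Keep rows where hire_year >= that value.

Gita | 2018 ; Alice | 2023 ; Eve | 2019 ; Vik | 2018 ; Zane | 2018 ; Sol | 2021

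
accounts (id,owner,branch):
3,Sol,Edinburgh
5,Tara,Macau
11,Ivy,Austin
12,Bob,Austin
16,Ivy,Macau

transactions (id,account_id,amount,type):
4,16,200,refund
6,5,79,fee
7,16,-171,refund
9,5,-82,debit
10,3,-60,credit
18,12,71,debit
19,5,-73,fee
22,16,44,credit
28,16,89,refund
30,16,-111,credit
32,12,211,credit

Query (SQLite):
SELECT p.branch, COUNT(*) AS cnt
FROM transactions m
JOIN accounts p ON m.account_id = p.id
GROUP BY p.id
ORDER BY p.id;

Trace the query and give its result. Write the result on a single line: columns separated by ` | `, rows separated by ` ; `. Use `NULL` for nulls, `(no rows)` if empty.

Join each transactions row to its accounts via account_id.
Group joined rows by accounts.id; compute COUNT(*) per group.
  3: ids {10} → COUNT(*)=1
  5: ids {6, 9, 19} → COUNT(*)=3
  12: ids {18, 32} → COUNT(*)=2
  16: ids {4, 7, 22, 28, 30} → COUNT(*)=5

Edinburgh | 1 ; Macau | 3 ; Austin | 2 ; Macau | 5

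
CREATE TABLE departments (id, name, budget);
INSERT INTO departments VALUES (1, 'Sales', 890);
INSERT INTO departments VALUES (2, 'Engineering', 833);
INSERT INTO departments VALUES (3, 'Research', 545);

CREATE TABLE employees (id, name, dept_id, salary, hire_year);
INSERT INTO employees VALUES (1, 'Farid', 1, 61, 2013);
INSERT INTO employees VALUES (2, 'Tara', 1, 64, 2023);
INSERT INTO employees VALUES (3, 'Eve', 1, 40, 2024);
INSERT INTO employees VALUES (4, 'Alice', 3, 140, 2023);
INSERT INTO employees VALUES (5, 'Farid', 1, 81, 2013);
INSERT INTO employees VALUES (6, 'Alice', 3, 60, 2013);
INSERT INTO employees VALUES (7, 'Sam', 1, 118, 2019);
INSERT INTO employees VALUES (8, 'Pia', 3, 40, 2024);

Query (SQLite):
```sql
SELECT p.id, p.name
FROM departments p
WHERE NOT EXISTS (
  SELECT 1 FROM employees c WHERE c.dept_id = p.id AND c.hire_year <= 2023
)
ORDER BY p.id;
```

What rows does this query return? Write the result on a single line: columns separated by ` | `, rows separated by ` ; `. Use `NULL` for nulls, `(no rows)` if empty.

2 | Engineering

For each departments row, check whether any employees with matching dept_id has hire_year <= 2023.
Keep rows where that is false.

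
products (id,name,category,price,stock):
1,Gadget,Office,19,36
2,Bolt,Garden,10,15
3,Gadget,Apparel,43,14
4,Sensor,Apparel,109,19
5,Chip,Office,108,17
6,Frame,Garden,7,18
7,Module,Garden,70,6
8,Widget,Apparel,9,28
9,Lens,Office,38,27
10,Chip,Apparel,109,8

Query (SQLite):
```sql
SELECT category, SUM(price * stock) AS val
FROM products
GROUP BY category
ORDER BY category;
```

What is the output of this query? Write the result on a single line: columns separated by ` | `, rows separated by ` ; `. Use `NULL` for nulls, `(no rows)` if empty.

Apparel | 3797 ; Garden | 696 ; Office | 3546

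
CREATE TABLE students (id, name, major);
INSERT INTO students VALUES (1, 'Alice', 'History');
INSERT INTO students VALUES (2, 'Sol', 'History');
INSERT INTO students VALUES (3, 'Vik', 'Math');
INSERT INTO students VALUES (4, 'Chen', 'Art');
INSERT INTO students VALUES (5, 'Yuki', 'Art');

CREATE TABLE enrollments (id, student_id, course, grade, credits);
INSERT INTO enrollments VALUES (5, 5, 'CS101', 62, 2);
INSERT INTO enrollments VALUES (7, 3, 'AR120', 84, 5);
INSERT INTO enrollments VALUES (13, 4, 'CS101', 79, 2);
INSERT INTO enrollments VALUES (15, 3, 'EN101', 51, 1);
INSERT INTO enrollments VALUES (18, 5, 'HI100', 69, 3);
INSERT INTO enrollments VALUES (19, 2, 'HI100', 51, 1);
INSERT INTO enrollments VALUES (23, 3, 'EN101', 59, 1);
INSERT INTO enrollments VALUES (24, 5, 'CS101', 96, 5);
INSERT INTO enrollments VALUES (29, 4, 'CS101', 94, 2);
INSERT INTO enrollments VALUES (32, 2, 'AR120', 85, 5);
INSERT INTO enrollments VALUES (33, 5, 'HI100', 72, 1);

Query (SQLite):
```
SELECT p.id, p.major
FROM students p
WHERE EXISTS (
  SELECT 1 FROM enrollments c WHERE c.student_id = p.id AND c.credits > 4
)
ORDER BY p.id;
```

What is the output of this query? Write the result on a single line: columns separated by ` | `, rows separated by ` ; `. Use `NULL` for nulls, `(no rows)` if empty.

2 | History ; 3 | Math ; 5 | Art

For each students row, check whether any enrollments with matching student_id has credits > 4.
Keep rows where that is true.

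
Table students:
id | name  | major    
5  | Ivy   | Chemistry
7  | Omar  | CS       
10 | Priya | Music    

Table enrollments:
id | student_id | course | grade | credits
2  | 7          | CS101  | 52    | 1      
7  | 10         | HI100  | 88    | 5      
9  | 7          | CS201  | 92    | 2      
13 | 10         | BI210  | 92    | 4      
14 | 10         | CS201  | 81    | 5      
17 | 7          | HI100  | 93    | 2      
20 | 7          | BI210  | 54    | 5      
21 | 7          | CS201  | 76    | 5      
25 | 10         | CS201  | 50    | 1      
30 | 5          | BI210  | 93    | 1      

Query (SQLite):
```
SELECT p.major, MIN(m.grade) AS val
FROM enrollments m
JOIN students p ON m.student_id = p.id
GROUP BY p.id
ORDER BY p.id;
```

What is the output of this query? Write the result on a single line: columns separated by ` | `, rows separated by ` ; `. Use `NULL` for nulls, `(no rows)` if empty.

Chemistry | 93 ; CS | 52 ; Music | 50

Join each enrollments row to its students via student_id.
Group joined rows by students.id; compute MIN(m.grade) per group.
  5: ids {30} → MIN(m.grade)=93
  7: ids {2, 9, 17, 20, 21} → MIN(m.grade)=52
  10: ids {7, 13, 14, 25} → MIN(m.grade)=50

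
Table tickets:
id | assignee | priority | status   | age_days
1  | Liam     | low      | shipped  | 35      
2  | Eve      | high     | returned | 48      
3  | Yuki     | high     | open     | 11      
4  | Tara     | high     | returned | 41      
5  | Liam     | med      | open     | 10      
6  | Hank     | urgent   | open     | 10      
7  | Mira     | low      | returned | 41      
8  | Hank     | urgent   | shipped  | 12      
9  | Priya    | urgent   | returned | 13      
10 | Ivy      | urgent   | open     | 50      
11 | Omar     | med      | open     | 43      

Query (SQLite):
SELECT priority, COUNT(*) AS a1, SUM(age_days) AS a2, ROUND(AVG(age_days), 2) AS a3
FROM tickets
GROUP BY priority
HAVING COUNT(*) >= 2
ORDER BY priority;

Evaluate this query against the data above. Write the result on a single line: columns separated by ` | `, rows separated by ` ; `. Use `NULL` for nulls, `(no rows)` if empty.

high | 3 | 100 | 33.33 ; low | 2 | 76 | 38 ; med | 2 | 53 | 26.5 ; urgent | 4 | 85 | 21.25

Group tickets by priority.
Per group compute: COUNT(*), SUM(age_days), ROUND(AVG(age_days), 2).
HAVING: drop groups with fewer than 2 rows.
  high: ids {2, 3, 4} → COUNT(*)=3, SUM(age_days)=100, ROUND(AVG(age_days), 2)=33.33
  low: ids {1, 7} → COUNT(*)=2, SUM(age_days)=76, ROUND(AVG(age_days), 2)=38
  med: ids {5, 11} → COUNT(*)=2, SUM(age_days)=53, ROUND(AVG(age_days), 2)=26.5
  urgent: ids {6, 8, 9, 10} → COUNT(*)=4, SUM(age_days)=85, ROUND(AVG(age_days), 2)=21.25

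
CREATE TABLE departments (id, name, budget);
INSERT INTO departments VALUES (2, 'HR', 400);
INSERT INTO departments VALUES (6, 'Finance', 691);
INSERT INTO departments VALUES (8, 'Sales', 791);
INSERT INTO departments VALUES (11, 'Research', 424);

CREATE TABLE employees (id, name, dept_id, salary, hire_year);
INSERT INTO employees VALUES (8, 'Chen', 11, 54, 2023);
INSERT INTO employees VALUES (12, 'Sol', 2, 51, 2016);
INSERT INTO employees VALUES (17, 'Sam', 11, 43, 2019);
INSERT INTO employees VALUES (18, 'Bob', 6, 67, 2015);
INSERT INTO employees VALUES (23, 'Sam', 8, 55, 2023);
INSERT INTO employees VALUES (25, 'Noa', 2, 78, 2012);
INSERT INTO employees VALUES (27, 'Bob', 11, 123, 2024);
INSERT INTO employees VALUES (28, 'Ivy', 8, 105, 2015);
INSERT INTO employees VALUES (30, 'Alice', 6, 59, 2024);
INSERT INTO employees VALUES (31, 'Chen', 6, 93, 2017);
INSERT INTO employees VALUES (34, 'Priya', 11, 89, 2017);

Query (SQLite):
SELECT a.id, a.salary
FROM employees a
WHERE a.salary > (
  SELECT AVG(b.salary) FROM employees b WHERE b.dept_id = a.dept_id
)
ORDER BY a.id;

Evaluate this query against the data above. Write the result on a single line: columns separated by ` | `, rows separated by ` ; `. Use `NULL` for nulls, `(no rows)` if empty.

For each employees row a, compute AVG(salary) over rows sharing a.dept_id.
Keep row a if a.salary > that per-group AVG.
  dept_id=2: AVG(salary) = 64.5
  dept_id=6: AVG(salary) = 73.0
  dept_id=8: AVG(salary) = 80.0
  dept_id=11: AVG(salary) = 77.25

25 | 78 ; 27 | 123 ; 28 | 105 ; 31 | 93 ; 34 | 89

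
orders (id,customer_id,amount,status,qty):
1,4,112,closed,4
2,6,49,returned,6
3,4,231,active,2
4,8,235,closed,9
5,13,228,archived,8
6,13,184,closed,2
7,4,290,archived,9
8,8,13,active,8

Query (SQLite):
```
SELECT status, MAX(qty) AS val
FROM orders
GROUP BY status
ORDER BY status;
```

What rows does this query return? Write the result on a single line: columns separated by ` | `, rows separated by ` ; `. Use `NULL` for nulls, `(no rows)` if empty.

Partition orders by status; compute MAX(qty) within each group.
  active: ids {3, 8} → MAX(qty)=8
  archived: ids {5, 7} → MAX(qty)=9
  closed: ids {1, 4, 6} → MAX(qty)=9
  returned: ids {2} → MAX(qty)=6

active | 8 ; archived | 9 ; closed | 9 ; returned | 6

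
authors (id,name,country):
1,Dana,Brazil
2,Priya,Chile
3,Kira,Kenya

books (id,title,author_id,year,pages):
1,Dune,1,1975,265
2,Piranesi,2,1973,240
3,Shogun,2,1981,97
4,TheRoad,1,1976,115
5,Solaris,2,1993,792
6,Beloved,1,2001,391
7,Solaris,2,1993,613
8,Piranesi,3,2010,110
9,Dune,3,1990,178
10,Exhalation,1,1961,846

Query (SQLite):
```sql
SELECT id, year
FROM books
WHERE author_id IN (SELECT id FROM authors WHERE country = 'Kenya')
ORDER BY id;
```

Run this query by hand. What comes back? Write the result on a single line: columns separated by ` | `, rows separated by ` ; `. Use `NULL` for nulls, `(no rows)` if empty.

8 | 2010 ; 9 | 1990

Inner query: authors.id where country = 'Kenya'.
Outer: keep books rows whose author_id is in that set.
Inner query → {3}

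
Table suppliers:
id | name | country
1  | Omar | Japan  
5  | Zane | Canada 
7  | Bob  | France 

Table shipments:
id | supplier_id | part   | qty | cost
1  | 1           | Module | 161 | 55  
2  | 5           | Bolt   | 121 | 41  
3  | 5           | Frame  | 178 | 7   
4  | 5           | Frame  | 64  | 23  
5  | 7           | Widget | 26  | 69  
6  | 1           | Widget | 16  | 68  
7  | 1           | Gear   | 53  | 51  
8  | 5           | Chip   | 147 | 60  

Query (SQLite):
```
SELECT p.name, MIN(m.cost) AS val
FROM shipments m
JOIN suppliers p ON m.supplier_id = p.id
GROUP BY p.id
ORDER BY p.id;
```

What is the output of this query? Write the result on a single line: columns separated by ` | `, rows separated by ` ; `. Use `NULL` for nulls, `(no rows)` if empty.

Omar | 51 ; Zane | 7 ; Bob | 69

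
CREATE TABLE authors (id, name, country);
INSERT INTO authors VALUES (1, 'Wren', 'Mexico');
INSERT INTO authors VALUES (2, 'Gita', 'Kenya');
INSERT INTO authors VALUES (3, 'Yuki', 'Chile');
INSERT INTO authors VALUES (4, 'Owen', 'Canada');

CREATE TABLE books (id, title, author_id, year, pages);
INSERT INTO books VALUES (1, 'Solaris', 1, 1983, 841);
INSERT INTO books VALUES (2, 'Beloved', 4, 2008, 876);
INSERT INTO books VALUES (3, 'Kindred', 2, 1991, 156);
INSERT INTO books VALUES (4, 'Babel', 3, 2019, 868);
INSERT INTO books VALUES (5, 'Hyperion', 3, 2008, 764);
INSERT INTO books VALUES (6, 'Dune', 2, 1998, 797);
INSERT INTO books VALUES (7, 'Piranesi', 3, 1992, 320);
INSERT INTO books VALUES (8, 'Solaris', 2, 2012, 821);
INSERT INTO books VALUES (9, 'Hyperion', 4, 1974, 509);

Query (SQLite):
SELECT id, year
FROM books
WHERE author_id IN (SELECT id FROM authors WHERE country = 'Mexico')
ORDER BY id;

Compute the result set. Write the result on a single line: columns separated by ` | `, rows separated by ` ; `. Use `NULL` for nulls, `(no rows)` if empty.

1 | 1983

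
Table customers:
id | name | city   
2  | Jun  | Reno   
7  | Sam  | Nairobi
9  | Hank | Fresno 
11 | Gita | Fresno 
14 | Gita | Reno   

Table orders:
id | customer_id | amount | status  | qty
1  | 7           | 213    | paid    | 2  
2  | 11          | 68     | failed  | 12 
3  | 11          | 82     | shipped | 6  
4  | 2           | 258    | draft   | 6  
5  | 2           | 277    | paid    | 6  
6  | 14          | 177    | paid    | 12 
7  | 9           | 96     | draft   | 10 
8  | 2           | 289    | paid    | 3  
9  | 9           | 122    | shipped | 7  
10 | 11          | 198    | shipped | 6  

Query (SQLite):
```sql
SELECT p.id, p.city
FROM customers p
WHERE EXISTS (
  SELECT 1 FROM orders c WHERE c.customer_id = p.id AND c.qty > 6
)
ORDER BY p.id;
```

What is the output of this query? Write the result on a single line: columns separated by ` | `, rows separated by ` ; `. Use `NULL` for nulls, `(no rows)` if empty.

For each customers row, check whether any orders with matching customer_id has qty > 6.
Keep rows where that is true.

9 | Fresno ; 11 | Fresno ; 14 | Reno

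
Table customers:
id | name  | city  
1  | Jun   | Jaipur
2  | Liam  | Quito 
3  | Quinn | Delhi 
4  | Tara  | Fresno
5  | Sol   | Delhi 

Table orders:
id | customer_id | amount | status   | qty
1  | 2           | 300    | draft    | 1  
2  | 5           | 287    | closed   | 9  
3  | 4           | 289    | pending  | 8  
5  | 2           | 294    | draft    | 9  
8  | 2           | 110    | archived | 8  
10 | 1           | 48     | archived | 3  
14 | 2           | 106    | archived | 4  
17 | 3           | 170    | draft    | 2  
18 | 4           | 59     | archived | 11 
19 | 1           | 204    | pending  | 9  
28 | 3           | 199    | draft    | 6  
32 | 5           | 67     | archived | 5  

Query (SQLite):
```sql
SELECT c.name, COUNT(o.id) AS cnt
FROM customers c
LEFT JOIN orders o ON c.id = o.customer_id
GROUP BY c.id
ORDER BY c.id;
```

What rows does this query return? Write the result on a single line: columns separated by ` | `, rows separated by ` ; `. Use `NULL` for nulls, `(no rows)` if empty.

LEFT JOIN keeps every customers row; unmatched ones get NULL for orders columns.
Group by customers.id and compute COUNT(o.id). COUNT(col) of an all-NULL group is 0.
  1: ids {10, 19} → COUNT(o.id)=2
  2: ids {1, 5, 8, 14} → COUNT(o.id)=4
  3: ids {17, 28} → COUNT(o.id)=2
  4: ids {3, 18} → COUNT(o.id)=2
  5: ids {2, 32} → COUNT(o.id)=2

Jun | 2 ; Liam | 4 ; Quinn | 2 ; Tara | 2 ; Sol | 2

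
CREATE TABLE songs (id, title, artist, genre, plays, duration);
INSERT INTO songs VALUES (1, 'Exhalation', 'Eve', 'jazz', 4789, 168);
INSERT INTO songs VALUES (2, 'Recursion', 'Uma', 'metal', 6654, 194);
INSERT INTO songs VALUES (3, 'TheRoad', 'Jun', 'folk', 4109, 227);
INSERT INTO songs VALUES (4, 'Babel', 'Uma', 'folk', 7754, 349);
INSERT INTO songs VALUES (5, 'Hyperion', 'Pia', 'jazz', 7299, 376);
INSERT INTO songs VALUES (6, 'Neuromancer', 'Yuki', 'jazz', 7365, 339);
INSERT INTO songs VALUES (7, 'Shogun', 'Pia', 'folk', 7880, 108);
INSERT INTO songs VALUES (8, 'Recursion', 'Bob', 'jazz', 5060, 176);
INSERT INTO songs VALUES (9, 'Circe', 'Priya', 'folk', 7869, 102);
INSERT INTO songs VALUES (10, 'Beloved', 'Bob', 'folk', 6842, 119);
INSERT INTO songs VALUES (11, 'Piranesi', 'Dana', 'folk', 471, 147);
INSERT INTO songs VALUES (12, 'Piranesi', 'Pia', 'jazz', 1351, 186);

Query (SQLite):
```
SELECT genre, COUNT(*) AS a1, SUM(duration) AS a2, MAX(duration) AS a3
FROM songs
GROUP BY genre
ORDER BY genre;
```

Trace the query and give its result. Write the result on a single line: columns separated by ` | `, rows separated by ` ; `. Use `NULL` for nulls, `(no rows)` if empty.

Group songs by genre.
Per group compute: COUNT(*), SUM(duration), MAX(duration).
  folk: ids {3, 4, 7, 9, 10, 11} → COUNT(*)=6, SUM(duration)=1052, MAX(duration)=349
  jazz: ids {1, 5, 6, 8, 12} → COUNT(*)=5, SUM(duration)=1245, MAX(duration)=376
  metal: ids {2} → COUNT(*)=1, SUM(duration)=194, MAX(duration)=194

folk | 6 | 1052 | 349 ; jazz | 5 | 1245 | 376 ; metal | 1 | 194 | 194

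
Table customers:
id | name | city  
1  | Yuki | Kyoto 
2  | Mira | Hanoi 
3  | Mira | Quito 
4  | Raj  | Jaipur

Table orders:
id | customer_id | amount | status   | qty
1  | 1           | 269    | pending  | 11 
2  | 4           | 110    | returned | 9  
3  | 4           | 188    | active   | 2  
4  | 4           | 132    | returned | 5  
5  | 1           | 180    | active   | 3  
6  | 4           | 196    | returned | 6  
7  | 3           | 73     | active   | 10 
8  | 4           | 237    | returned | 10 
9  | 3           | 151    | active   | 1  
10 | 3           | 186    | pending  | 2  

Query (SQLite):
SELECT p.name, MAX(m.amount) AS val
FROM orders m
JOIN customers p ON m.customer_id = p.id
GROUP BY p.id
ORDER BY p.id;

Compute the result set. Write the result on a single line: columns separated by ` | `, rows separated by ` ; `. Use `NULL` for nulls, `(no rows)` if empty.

Join each orders row to its customers via customer_id.
Group joined rows by customers.id; compute MAX(m.amount) per group.
  1: ids {1, 5} → MAX(m.amount)=269
  3: ids {7, 9, 10} → MAX(m.amount)=186
  4: ids {2, 3, 4, 6, 8} → MAX(m.amount)=237

Yuki | 269 ; Mira | 186 ; Raj | 237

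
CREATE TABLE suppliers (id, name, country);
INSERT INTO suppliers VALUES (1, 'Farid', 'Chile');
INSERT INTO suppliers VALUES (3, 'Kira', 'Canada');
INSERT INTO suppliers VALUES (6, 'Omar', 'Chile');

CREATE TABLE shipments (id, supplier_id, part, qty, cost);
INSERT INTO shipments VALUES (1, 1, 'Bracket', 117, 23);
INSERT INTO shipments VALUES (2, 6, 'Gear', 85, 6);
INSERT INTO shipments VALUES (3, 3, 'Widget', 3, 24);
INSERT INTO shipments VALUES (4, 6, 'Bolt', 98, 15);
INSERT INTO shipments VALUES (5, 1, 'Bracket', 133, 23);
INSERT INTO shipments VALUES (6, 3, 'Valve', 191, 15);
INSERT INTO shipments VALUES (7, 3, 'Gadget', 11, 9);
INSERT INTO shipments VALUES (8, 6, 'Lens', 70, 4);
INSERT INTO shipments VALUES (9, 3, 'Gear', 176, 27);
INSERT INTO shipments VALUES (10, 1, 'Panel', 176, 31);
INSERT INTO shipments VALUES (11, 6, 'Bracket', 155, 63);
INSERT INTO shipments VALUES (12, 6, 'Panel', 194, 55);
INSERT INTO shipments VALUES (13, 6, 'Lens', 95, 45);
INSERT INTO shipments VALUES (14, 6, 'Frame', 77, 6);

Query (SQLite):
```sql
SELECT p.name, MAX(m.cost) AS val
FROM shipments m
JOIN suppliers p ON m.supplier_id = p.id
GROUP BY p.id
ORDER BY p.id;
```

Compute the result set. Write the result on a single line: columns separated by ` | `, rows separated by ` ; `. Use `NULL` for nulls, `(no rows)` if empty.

Join each shipments row to its suppliers via supplier_id.
Group joined rows by suppliers.id; compute MAX(m.cost) per group.
  1: ids {1, 5, 10} → MAX(m.cost)=31
  3: ids {3, 6, 7, 9} → MAX(m.cost)=27
  6: ids {2, 4, 8, 11, 12, 13, 14} → MAX(m.cost)=63

Farid | 31 ; Kira | 27 ; Omar | 63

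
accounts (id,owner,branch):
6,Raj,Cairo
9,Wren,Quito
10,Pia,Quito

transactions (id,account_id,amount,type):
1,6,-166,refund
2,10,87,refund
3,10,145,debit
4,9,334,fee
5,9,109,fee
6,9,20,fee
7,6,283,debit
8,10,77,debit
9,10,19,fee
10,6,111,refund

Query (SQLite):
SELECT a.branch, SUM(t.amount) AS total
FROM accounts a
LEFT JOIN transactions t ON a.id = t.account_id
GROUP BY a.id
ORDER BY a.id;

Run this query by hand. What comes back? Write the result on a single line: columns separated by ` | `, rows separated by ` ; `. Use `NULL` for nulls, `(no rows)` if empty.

LEFT JOIN keeps every accounts row; unmatched ones get NULL for transactions columns.
Group by accounts.id and compute SUM(t.amount). SUM over an all-NULL group is NULL.
  6: ids {1, 7, 10} → SUM(t.amount)=228
  9: ids {4, 5, 6} → SUM(t.amount)=463
  10: ids {2, 3, 8, 9} → SUM(t.amount)=328

Cairo | 228 ; Quito | 463 ; Quito | 328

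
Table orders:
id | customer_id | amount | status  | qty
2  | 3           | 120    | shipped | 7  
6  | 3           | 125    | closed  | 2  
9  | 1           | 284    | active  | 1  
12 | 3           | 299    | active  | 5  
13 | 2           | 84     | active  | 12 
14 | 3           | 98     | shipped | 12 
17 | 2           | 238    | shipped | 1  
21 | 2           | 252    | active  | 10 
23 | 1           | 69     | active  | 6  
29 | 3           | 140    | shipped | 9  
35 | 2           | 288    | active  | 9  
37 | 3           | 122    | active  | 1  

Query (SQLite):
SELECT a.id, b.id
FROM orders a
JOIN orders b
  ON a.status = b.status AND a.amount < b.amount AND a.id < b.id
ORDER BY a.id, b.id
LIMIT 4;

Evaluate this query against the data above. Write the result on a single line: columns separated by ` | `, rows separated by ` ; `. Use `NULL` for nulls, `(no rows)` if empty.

Pairs (a,b) with same status, a.amount < b.amount, a.id < b.id.
status groups: active:{9,12,13,21,23,35,37} closed:{6} shipped:{2,14,17,29}
Ordered by (a.id, b.id); first 4.

2 | 17 ; 2 | 29 ; 9 | 12 ; 9 | 35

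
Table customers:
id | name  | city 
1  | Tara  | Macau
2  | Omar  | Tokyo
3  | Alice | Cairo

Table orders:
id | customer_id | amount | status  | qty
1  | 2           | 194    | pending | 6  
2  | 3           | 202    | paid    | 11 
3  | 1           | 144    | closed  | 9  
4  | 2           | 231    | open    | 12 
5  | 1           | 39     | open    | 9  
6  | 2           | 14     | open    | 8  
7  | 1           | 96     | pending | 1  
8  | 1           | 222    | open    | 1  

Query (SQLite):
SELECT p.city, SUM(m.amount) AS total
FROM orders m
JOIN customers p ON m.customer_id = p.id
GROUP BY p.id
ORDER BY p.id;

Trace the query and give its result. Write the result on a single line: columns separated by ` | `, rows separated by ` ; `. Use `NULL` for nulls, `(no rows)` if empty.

Join each orders row to its customers via customer_id.
Group joined rows by customers.id; compute SUM(m.amount) per group.
  1: ids {3, 5, 7, 8} → SUM(m.amount)=501
  2: ids {1, 4, 6} → SUM(m.amount)=439
  3: ids {2} → SUM(m.amount)=202

Macau | 501 ; Tokyo | 439 ; Cairo | 202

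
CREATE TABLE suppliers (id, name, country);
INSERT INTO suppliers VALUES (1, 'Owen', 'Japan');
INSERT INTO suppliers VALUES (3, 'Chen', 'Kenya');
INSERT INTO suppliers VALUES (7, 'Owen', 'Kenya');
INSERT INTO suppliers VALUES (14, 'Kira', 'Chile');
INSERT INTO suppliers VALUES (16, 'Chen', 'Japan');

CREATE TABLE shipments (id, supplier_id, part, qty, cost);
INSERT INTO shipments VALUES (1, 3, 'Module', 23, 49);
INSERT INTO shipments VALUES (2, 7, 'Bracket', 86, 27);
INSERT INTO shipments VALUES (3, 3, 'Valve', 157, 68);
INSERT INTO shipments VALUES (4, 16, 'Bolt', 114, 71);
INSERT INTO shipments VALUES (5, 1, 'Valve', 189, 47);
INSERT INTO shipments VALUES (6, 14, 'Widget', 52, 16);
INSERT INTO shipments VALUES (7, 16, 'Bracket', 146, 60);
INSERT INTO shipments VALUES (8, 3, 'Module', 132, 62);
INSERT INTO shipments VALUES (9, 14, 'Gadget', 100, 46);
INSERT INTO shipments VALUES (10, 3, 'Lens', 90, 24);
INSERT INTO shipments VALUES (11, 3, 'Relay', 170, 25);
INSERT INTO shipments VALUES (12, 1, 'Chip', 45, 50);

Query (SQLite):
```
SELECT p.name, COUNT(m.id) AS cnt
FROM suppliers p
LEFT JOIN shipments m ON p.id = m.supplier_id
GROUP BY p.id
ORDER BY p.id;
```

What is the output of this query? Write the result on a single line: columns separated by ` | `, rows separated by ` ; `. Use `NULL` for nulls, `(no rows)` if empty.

LEFT JOIN keeps every suppliers row; unmatched ones get NULL for shipments columns.
Group by suppliers.id and compute COUNT(m.id). COUNT(col) of an all-NULL group is 0.
  1: ids {5, 12} → COUNT(m.id)=2
  3: ids {1, 3, 8, 10, 11} → COUNT(m.id)=5
  7: ids {2} → COUNT(m.id)=1
  14: ids {6, 9} → COUNT(m.id)=2
  16: ids {4, 7} → COUNT(m.id)=2

Owen | 2 ; Chen | 5 ; Owen | 1 ; Kira | 2 ; Chen | 2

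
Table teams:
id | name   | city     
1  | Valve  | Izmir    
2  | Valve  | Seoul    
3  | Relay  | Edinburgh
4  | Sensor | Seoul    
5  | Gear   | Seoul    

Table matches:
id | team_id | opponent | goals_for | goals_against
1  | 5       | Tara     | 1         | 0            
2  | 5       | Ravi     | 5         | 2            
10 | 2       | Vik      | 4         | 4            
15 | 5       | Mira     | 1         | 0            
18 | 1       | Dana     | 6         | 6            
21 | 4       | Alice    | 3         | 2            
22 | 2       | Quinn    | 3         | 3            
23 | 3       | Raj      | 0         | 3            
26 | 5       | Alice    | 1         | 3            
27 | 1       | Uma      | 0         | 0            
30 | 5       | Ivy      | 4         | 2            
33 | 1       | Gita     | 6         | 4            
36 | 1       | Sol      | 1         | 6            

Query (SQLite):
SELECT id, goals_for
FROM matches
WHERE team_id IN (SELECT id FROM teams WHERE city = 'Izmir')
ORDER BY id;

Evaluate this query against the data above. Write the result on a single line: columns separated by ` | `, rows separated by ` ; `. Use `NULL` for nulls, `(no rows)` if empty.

18 | 6 ; 27 | 0 ; 33 | 6 ; 36 | 1

Inner query: teams.id where city = 'Izmir'.
Outer: keep matches rows whose team_id is in that set.
Inner query → {1}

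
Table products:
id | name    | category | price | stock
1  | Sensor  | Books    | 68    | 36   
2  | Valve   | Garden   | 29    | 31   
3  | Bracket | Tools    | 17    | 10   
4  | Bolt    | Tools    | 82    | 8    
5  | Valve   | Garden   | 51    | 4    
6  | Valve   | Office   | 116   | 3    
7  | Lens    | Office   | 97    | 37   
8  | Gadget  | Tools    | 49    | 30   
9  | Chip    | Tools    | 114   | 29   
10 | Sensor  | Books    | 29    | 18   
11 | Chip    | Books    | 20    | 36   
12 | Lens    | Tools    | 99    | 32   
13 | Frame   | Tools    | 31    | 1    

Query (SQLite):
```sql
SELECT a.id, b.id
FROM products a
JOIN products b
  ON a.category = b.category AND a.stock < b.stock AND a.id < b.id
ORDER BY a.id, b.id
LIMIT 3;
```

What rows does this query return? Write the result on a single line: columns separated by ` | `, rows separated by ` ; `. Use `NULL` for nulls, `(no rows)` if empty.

Pairs (a,b) with same category, a.stock < b.stock, a.id < b.id.
category groups: Books:{1,10,11} Garden:{2,5} Office:{6,7} Tools:{3,4,8,9,12,13}
Ordered by (a.id, b.id); first 3.

3 | 8 ; 3 | 9 ; 3 | 12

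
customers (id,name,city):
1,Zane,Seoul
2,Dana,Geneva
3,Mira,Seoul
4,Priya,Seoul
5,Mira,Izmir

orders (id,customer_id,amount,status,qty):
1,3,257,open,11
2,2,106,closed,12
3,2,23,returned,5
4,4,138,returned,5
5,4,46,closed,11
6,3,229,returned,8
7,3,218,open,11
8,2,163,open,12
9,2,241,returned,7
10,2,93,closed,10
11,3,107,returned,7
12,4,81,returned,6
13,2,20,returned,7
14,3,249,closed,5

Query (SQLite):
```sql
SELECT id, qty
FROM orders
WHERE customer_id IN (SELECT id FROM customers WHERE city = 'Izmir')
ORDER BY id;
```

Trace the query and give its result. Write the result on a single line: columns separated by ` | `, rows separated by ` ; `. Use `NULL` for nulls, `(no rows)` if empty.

(no rows)

Inner query: customers.id where city = 'Izmir'.
Outer: keep orders rows whose customer_id is in that set.
Inner query → {5}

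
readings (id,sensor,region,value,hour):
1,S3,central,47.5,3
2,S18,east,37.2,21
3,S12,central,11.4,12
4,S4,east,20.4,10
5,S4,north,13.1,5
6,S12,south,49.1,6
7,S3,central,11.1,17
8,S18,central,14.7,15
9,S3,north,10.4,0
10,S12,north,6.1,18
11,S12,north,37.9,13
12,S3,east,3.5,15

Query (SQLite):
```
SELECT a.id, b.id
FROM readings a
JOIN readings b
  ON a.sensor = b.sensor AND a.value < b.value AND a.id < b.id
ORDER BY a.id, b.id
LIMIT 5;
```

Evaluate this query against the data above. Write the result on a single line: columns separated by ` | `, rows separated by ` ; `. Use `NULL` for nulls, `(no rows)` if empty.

3 | 6 ; 3 | 11 ; 10 | 11

Pairs (a,b) with same sensor, a.value < b.value, a.id < b.id.
sensor groups: S12:{3,6,10,11} S18:{2,8} S3:{1,7,9,12} S4:{4,5}
Ordered by (a.id, b.id); first 5.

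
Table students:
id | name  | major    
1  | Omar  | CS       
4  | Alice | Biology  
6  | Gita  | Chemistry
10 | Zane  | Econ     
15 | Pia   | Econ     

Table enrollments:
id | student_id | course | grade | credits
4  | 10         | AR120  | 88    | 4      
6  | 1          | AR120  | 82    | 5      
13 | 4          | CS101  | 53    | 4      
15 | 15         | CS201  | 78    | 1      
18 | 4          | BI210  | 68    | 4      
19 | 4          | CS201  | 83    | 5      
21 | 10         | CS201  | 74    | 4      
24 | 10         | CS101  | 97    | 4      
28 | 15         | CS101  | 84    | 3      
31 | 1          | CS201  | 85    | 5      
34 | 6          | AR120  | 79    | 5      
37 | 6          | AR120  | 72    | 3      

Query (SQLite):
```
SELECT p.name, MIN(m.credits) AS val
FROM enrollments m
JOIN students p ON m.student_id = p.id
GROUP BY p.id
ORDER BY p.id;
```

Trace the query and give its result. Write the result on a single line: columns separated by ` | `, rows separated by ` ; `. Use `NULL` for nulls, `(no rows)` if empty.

Omar | 5 ; Alice | 4 ; Gita | 3 ; Zane | 4 ; Pia | 1

Join each enrollments row to its students via student_id.
Group joined rows by students.id; compute MIN(m.credits) per group.
  1: ids {6, 31} → MIN(m.credits)=5
  4: ids {13, 18, 19} → MIN(m.credits)=4
  6: ids {34, 37} → MIN(m.credits)=3
  10: ids {4, 21, 24} → MIN(m.credits)=4
  15: ids {15, 28} → MIN(m.credits)=1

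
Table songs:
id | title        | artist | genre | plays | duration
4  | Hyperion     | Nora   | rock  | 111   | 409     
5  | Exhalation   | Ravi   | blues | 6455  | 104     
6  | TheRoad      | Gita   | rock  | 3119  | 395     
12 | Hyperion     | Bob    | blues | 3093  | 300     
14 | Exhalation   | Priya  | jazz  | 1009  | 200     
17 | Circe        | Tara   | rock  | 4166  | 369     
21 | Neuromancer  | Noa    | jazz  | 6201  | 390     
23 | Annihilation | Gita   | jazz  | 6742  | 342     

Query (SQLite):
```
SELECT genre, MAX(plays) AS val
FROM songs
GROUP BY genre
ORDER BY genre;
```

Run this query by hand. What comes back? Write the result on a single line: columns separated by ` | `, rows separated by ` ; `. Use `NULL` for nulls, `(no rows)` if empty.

Partition songs by genre; compute MAX(plays) within each group.
  blues: ids {5, 12} → MAX(plays)=6455
  jazz: ids {14, 21, 23} → MAX(plays)=6742
  rock: ids {4, 6, 17} → MAX(plays)=4166

blues | 6455 ; jazz | 6742 ; rock | 4166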